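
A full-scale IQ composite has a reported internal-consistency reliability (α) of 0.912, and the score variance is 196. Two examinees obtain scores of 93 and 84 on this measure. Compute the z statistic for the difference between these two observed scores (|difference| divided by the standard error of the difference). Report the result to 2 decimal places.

SD = √196 ≃ 14.00000
The standard error of measurement is 14.00000×√(1 − 0.91200) ≃ 14.00000×0.29665 ≃ 4.15307.
SE_diff = √2 × SEM ≃ 5.87333
z = |93 − 84| / 5.87333 = 9 / 5.87333 ≃ 1.53235

1.53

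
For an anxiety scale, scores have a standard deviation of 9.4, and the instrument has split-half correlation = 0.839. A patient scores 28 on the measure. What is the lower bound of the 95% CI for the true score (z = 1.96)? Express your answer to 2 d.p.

Full-length reliability (Spearman-Brown) = 2(0.839)/(1+0.839) ≈ 0.912
SEM = 9.400×√(1 − 0.912) ≈ 2.781
Half-width = 1.96×2.781 ≈ 5.451
Lower bound: 28 − 5.451 = 22.549

22.55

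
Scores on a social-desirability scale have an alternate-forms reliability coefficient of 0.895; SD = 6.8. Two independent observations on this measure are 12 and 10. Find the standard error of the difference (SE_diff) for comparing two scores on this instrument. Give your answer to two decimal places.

3.12

SEM = 6.80000 * √(1 − 0.89500) = 6.80000 * √0.10500 ≈ 6.80000 * 0.32404 ≈ 2.20345
SE_diff = SEM * √2 ≈ 2.20345 * 1.41421 ≈ 3.11615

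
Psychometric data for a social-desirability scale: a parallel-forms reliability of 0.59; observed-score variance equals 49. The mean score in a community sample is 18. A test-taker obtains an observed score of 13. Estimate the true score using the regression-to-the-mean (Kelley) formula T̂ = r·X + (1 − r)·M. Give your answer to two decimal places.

Estimated true score = 0.59000×13 + (1 − 0.59000)×18 ≃ 15.05000

15.05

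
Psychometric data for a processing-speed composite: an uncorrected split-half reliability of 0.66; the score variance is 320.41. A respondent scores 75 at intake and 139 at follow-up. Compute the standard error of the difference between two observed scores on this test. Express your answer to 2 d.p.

SD = √320.41 ≈ 17.9000
Full-length reliability (Spearman-Brown) = 2(0.66)/(1+0.66) ≈ 0.7952
SEM = 17.9000 * √(1 − 0.7952) = 17.9000 * √0.2048 ≈ 17.9000 * 0.4526 ≈ 8.1010
Standard error of the difference = 8.1010·√2 ≈ 11.4565

11.46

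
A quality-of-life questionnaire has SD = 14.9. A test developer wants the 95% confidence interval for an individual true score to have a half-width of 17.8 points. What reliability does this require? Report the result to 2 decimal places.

Required SEM = 17.8 / 1.96 ≈ 9.0816
r = 1 − (SEM / SD)² = 1 − (9.0816 / 14.9)² ≈ 1 − 0.3715 ≈ 0.6285

0.63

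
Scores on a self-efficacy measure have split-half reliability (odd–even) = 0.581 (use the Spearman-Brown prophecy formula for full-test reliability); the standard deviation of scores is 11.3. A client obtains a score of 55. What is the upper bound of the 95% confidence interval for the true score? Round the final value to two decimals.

Full-length reliability (Spearman-Brown) = 2(0.581)/(1+0.581) ≈ 0.7350
SEM = 11.3000 × √(1 − 0.7350) = 11.3000 × √0.2650 ≈ 11.3000 × 0.5148 ≈ 5.8173
1.96 × SEM ≈ 11.4019
Upper bound: 55 + 11.4019 = 66.4019

66.40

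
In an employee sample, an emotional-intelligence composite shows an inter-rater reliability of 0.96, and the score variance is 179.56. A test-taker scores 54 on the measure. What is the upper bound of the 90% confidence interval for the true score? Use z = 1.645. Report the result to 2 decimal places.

SD = √179.56 ≈ 13.4000
SEM = 13.4000 * √(1 − 0.9600) = 13.4000 * √0.0400 ≈ 13.4000 * 0.2000 ≈ 2.6800
Half-width = 1.645*2.6800 ≈ 4.4086
Upper bound: 54 + 4.4086 = 58.4086

58.41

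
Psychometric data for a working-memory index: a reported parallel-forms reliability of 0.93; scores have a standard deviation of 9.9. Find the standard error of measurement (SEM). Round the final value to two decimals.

SEM = 9.9000 · √(1 − 0.9300) = 9.9000 · √0.0700 ≈ 9.9000 · 0.2646 ≈ 2.6193

2.62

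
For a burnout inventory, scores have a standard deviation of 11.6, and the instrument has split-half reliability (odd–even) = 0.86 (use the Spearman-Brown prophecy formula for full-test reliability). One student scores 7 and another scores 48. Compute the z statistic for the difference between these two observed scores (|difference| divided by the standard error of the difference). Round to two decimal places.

Spearman-Brown: r = 2(0.86) / (1 + 0.86) = 1.7200 / 1.8600 ≈ 0.9247
SEM = 11.6000 * √(1 − 0.9247) = 11.6000 * √0.0753 ≈ 11.6000 * 0.2744 ≈ 3.1825
Standard error of the difference = 3.1825·√2 ≈ 4.5007
z = 41 / 4.5007 ≈ 9.1097

9.11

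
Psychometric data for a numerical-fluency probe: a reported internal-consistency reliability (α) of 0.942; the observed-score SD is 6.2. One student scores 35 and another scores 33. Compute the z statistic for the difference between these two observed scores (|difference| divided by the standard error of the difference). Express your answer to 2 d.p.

SEM = 6.2000×√(1 − 0.9420) ≈ 1.4932
Standard error of the difference = 1.4932·√2 ≈ 2.1116
z = 2 / 2.1116 ≈ 0.9471

0.95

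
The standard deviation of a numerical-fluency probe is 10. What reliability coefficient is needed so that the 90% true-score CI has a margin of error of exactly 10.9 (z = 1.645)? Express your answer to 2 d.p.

0.56

Required SEM = 10.9 / 1.645 ≈ 6.626
Required reliability = 1 − (SEM/SD)² = 1 − 0.439 ≈ 0.561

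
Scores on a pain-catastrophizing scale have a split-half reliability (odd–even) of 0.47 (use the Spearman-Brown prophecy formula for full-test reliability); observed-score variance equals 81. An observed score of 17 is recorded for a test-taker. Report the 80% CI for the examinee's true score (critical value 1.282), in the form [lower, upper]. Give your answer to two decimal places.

σ = 81^(1/2) = 9.0000
Full-length reliability (Spearman-Brown) = 2(0.47)/(1+0.47) ≈ 0.6395
The standard error of measurement is 9.0000*√(1 − 0.6395) ≈ 9.0000*0.6005 ≈ 5.4041.
1.282 * SEM ≈ 6.9280
Interval: (10.0720, 23.9280)

[10.07, 23.93]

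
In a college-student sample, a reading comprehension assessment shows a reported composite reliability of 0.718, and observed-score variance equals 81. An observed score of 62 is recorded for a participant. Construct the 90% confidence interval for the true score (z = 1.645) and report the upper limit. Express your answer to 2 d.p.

69.86

SD = √81 = 9.0000
The standard error of measurement is 9.0000×√(1 − 0.7180) ≈ 9.0000×0.5310 ≈ 4.7793.
Half-width = 1.645×4.7793 ≈ 7.8620
Upper bound: 62 + 7.8620 = 69.8620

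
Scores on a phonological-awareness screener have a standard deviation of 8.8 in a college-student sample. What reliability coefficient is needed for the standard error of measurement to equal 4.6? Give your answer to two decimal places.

0.73

r = 1 − (4.6000/8.8)² ≈ 1 − 0.2732 ≈ 0.7268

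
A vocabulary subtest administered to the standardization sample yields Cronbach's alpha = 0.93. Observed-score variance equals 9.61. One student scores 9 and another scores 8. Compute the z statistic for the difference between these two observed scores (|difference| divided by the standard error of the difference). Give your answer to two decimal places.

0.86

SD = √9.61 = 3.1000
SEM = 3.1000·√(1 − 0.9300) ≈ 0.8202
SE_diff = √2 · SEM ≈ 1.1599
z = |9 − 8| / 1.1599 = 1 / 1.1599 ≈ 0.8621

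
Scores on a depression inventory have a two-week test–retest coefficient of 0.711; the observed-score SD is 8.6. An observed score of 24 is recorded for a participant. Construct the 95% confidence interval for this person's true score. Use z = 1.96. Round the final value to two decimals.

SEM = 8.600 · √(1 − 0.711) = 8.600 · √0.289 ≃ 8.600 · 0.538 ≃ 4.623
1.96 · SEM ≃ 9.062
95% CI: 24 ± 9.062 = [14.938, 33.062]

[14.94, 33.06]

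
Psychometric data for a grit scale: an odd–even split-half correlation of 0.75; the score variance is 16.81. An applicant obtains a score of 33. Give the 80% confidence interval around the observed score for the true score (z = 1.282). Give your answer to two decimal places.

SD = √16.81 ≃ 4.1000
r_full = 2·0.75 / (1 + 0.75) ≃ 0.8571
SEM = 4.1000×√(1 − 0.8571) ≃ 1.5497
Half-width = 1.282×1.5497 ≃ 1.9867
CI = 33 ± 1.9867 → [31.0133, 34.9867]

[31.01, 34.99]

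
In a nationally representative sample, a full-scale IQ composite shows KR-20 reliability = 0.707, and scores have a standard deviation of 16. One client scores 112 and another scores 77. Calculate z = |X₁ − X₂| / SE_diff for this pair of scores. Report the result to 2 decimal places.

2.86

The standard error of measurement is 16.000·√(1 − 0.707) ≈ 16.000·0.541 ≈ 8.661.
SE_diff = SEM · √2 ≈ 8.661 · 1.414 ≈ 12.248
z = 35 / 12.248 ≈ 2.858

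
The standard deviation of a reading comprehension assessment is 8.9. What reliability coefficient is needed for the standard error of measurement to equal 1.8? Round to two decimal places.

r = 1 − (SEM / SD)² = 1 − (1.8000 / 8.9)² ≃ 1 − 0.0409 ≃ 0.9591

0.96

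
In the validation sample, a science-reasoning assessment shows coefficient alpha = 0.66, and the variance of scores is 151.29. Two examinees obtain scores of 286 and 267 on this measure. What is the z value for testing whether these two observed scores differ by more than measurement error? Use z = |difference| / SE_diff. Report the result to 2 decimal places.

1.87

SD = √151.29 = 12.3000
The standard error of measurement is 12.3000*√(1 − 0.6600) ≈ 12.3000*0.5831 ≈ 7.1721.
Standard error of the difference = 7.1721·√2 ≈ 10.1428
z = |286 − 267| / 10.1428 = 19 / 10.1428 ≈ 1.8732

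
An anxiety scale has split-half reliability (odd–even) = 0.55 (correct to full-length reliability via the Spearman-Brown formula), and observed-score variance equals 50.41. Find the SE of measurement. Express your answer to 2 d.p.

SD = √50.41 ≈ 7.1000
r_full = 2·0.55 / (1 + 0.55) ≈ 0.7097
The standard error of measurement is 7.1000*√(1 − 0.7097) ≈ 7.1000*0.5388 ≈ 3.8256.

3.83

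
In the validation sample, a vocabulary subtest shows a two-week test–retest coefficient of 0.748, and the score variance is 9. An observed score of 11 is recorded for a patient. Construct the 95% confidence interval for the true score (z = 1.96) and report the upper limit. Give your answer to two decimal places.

SD = √9 ≈ 3.00000
The standard error of measurement is 3.00000·√(1 − 0.74800) ≈ 3.00000·0.50200 ≈ 1.50599.
Half-width = 1.96·1.50599 ≈ 2.95174
Upper bound: 11 + 2.95174 = 13.95174

13.95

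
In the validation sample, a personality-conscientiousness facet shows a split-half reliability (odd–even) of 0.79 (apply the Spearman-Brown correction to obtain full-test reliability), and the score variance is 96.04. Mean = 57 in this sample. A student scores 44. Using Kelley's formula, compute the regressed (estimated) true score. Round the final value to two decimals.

Full-length reliability (Spearman-Brown) = 2(0.79)/(1+0.79) ≈ 0.883
T̂ = 0.883(44) + 0.117(57) ≈ 45.525

45.53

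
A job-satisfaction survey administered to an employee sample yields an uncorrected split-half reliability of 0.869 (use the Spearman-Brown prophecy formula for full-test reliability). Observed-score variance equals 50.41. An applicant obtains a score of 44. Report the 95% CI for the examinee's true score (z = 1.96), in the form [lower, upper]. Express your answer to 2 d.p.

SD = √50.41 = 7.1000
Spearman-Brown: r = 2(0.869) / (1 + 0.869) = 1.7380 / 1.8690 ≈ 0.9299
SEM = 7.1000 × √(1 − 0.9299) = 7.1000 × √0.0701 ≈ 7.1000 × 0.2647 ≈ 1.8797
Margin = 1.96 × 1.8797 ≈ 3.6842
CI = 44 ± 3.6842 → [40.3158, 47.6842]

[40.32, 47.68]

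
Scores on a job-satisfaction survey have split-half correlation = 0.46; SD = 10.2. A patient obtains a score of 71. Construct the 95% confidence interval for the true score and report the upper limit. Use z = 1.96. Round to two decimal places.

83.16

Spearman-Brown: r = 2(0.46) / (1 + 0.46) = 0.920 / 1.460 ≈ 0.630
SEM = 10.200*√(1 − 0.630) ≈ 6.203
1.96 * SEM ≈ 12.158
Upper bound: 71 + 12.158 = 83.158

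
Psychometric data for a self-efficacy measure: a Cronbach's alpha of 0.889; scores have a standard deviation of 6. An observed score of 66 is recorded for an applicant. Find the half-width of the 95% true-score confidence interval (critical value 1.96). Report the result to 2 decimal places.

3.92

The standard error of measurement is 6.000*√(1 − 0.889) ≈ 6.000*0.333 ≈ 1.999.
Margin = 1.96 * 1.999 ≈ 3.918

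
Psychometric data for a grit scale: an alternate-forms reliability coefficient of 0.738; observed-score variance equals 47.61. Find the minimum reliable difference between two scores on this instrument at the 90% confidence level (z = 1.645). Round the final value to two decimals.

SD = √47.61 = 6.90000
SEM = 6.90000 · √(1 − 0.73800) = 6.90000 · √0.26200 ≈ 6.90000 · 0.51186 ≈ 3.53183
Standard error of the difference = 3.53183·√2 ≈ 4.99476
Smallest detectable difference = 1.645·4.99476 ≈ 8.21638

8.22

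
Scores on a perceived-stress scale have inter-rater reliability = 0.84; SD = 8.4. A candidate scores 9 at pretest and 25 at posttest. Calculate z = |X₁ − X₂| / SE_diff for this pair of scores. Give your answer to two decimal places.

3.37

SEM = 8.4000 * √(1 − 0.8400) = 8.4000 * √0.1600 ≈ 8.4000 * 0.4000 ≈ 3.3600
Standard error of the difference = 3.3600·√2 ≈ 4.7518
z = |9 − 25| / 4.7518 = 16 / 4.7518 ≈ 3.3672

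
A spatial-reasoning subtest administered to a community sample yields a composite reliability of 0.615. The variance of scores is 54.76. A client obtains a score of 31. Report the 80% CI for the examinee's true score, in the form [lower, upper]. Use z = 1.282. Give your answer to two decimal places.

σ = 54.76^(1/2) = 7.4000
SEM = 7.4000 · √(1 − 0.6150) = 7.4000 · √0.3850 ≈ 7.4000 · 0.6205 ≈ 4.5916
1.282 · SEM ≈ 5.8864
80% CI: 31 ± 5.8864 = [25.1136, 36.8864]

[25.11, 36.89]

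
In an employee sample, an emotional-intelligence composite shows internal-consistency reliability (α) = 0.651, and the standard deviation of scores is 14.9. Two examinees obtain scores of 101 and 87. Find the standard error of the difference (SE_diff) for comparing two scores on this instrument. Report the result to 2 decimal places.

12.45

The standard error of measurement is 14.9000×√(1 − 0.6510) ≃ 14.9000×0.5908 ≃ 8.8024.
SE_diff = SEM × √2 ≃ 8.8024 × 1.4142 ≃ 12.4484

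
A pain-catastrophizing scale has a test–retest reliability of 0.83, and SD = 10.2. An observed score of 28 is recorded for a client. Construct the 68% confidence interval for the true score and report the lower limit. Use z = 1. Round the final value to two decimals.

SEM = 10.200 · √(1 − 0.830) = 10.200 · √0.170 ≈ 10.200 · 0.412 ≈ 4.206
Half-width = 1·4.206 ≈ 4.206
Lower limit = 28 − 4.206 ≈ 23.794

23.79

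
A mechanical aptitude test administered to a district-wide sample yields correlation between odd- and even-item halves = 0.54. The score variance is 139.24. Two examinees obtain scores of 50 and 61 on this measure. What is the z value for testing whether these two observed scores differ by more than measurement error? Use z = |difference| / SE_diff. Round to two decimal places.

SD = √139.24 ≈ 11.80000
Full-length reliability (Spearman-Brown) = 2(0.54)/(1+0.54) ≈ 0.70130
The standard error of measurement is 11.80000×√(1 − 0.70130) ≈ 11.80000×0.54654 ≈ 6.44912.
SE_diff = SEM × √2 ≈ 6.44912 × 1.41421 ≈ 9.12044
z = 11 / 9.12044 ≈ 1.20608

1.21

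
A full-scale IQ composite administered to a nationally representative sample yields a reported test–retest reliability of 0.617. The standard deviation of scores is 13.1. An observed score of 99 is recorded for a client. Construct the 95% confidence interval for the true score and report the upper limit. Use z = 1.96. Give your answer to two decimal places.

The standard error of measurement is 13.100×√(1 − 0.617) ≈ 13.100×0.619 ≈ 8.107.
1.96 × SEM ≈ 15.890
Upper bound: 99 + 15.890 = 114.890

114.89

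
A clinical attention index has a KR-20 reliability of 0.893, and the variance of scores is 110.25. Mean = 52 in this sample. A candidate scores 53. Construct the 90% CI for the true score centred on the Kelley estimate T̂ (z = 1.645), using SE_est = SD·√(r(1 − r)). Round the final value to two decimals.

[47.55, 58.23]

SD = √110.25 ≃ 10.500
T̂ = r·X + (1 − r)·M = 0.893*53 + 0.107*52 = 47.329 + 5.564 ≃ 52.893
SE_est = 10.500*√(0.893*0.107) ≃ 3.246
90% CI: 52.893 ± 5.339 ≃ (47.554, 58.232)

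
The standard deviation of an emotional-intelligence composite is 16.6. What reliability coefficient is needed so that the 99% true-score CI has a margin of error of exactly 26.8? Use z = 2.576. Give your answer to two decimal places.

SEM needed = half-width / z = 26.8/2.576 ≈ 10.404
r = 1 − (SEM / SD)² = 1 − (10.404 / 16.6)² ≈ 1 − 0.393 ≈ 0.607

0.61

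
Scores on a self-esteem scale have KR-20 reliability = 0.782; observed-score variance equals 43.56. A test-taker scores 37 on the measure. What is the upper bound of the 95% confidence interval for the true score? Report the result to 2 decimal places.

SD = √43.56 = 6.6000
The standard error of measurement is 6.6000*√(1 − 0.7820) ≈ 6.6000*0.4669 ≈ 3.0816.
Half-width = 1.96*3.0816 ≈ 6.0399
Upper limit = 37 + 6.0399 ≈ 43.0399

43.04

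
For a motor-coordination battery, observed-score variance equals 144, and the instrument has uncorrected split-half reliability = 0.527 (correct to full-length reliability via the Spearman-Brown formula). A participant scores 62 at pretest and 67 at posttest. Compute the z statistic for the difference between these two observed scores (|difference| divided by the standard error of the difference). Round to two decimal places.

SD = √144 = 12.0000
r_full = 2·0.527 / (1 + 0.527) ≃ 0.6902
SEM = 12.0000 · √(1 − 0.6902) = 12.0000 · √0.3098 ≃ 12.0000 · 0.5566 ≃ 6.6787
SE_diff = SEM · √2 ≃ 6.6787 · 1.4142 ≃ 9.4451
z = |62 − 67| / 9.4451 = 5 / 9.4451 ≃ 0.5294

0.53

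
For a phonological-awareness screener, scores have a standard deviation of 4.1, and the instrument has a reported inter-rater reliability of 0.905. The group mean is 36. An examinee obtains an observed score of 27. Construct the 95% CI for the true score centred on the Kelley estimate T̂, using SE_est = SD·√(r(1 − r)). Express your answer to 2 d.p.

[25.50, 30.21]

T̂ = 0.90500(27) + 0.09500(36) ≃ 27.85500
SE_est = SD * √(r(1 − r)) = 4.10000 * √0.08597 ≃ 4.10000 * 0.29321 ≃ 1.20218
95% CI: 27.85500 ± 2.35628 ≃ (25.49872, 30.21128)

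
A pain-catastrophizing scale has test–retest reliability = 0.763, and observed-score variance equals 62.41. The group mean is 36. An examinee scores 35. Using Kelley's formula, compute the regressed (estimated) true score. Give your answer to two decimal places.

Estimated true score = 0.763*35 + (1 − 0.763)*36 ≈ 35.237

35.24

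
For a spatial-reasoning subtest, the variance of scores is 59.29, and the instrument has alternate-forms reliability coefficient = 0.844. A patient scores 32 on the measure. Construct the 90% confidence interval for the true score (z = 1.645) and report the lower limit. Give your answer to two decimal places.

27.00

SD = √59.29 ≈ 7.700
The standard error of measurement is 7.700×√(1 − 0.844) ≈ 7.700×0.395 ≈ 3.041.
Margin = 1.645 × 3.041 ≈ 5.003
Lower limit = 32 − 5.003 ≈ 26.997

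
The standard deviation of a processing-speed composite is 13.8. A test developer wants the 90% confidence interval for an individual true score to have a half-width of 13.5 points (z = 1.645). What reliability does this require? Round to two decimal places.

Required SEM = 13.5 / 1.645 ≈ 8.207
r = 1 − (8.207/13.8)² ≈ 1 − 0.354 ≈ 0.646

0.65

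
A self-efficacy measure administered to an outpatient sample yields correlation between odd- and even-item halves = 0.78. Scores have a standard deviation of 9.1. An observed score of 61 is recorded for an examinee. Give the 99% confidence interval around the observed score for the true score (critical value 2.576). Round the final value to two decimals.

[52.76, 69.24]

Full-length reliability (Spearman-Brown) = 2(0.78)/(1+0.78) ≈ 0.87640
The standard error of measurement is 9.10000·√(1 − 0.87640) ≈ 9.10000·0.35156 ≈ 3.19921.
Half-width = 2.576·3.19921 ≈ 8.24116
CI = 61 ± 8.24116 → [52.75884, 69.24116]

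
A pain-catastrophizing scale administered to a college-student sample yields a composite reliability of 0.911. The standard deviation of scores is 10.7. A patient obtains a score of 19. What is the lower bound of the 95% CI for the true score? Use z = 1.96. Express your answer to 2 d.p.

SEM = 10.7000 · √(1 − 0.9110) = 10.7000 · √0.0890 ≈ 10.7000 · 0.2983 ≈ 3.1921
Margin = 1.96 · 3.1921 ≈ 6.2565
Lower limit = 19 − 6.2565 ≈ 12.7435

12.74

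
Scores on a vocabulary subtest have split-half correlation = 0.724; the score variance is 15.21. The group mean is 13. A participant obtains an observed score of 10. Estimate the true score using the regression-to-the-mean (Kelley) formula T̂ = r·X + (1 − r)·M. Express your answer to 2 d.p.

10.48

Spearman-Brown: r = 2(0.724) / (1 + 0.724) = 1.44800 / 1.72400 ≃ 0.83991
Estimated true score = 0.83991*10 + (1 − 0.83991)*13 ≃ 10.48028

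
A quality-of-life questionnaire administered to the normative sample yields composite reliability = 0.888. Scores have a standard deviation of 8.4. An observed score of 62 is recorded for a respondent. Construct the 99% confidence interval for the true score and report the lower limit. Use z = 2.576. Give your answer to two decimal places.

54.76

SEM = 8.4000 × √(1 − 0.8880) = 8.4000 × √0.1120 ≃ 8.4000 × 0.3347 ≃ 2.8112
Margin = 2.576 × 2.8112 ≃ 7.2416
Lower limit = 62 − 7.2416 ≃ 54.7584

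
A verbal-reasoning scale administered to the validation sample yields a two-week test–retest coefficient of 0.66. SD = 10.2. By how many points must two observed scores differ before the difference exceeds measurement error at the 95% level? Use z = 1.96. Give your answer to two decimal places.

16.49

The standard error of measurement is 10.2000*√(1 − 0.6600) ≈ 10.2000*0.5831 ≈ 5.9476.
SE_diff = SEM * √2 ≈ 5.9476 * 1.4142 ≈ 8.4111
Smallest detectable difference = 1.96*8.4111 ≈ 16.4858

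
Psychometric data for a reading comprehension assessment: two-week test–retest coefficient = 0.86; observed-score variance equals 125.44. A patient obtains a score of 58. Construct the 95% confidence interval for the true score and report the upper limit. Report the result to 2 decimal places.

66.21

SD = √125.44 ≈ 11.20000
SEM = 11.20000 × √(1 − 0.86000) = 11.20000 × √0.14000 ≈ 11.20000 × 0.37417 ≈ 4.19066
1.96 × SEM ≈ 8.21369
Upper bound: 58 + 8.21369 = 66.21369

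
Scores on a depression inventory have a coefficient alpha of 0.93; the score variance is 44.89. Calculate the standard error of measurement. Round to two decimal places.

1.77

SD = √44.89 ≈ 6.700
The standard error of measurement is 6.700·√(1 − 0.930) ≈ 6.700·0.265 ≈ 1.773.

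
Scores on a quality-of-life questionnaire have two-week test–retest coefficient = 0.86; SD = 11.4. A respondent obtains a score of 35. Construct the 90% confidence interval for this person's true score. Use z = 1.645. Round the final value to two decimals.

SEM = 11.4000×√(1 − 0.8600) ≈ 4.2655
Margin = 1.645 × 4.2655 ≈ 7.0167
90% CI: 35 ± 7.0167 = [27.9833, 42.0167]

[27.98, 42.02]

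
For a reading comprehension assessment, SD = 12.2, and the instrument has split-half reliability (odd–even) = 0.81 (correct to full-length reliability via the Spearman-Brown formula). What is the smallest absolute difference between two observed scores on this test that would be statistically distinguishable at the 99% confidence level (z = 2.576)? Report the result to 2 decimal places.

14.40

Full-length reliability (Spearman-Brown) = 2(0.81)/(1+0.81) ≈ 0.8950
SEM = 12.2000 * √(1 − 0.8950) = 12.2000 * √0.1050 ≈ 12.2000 * 0.3240 ≈ 3.9527
SE_diff = SEM * √2 ≈ 3.9527 * 1.4142 ≈ 5.5900
Smallest detectable difference = 2.576*5.5900 ≈ 14.3999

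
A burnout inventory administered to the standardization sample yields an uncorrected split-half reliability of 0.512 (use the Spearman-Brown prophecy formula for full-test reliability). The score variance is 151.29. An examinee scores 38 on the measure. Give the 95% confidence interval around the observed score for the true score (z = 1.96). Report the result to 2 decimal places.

σ = 151.29^(1/2) = 12.3000
r_full = 2·0.512 / (1 + 0.512) ≈ 0.6772
SEM = 12.3000 · √(1 − 0.6772) = 12.3000 · √0.3228 ≈ 12.3000 · 0.5681 ≈ 6.9878
Half-width = 1.96·6.9878 ≈ 13.6960
CI = 38 ± 13.6960 → [24.3040, 51.6960]

[24.30, 51.70]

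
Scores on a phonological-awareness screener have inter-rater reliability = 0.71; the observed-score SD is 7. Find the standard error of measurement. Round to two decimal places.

SEM = 7.0000 · √(1 − 0.7100) = 7.0000 · √0.2900 ≈ 7.0000 · 0.5385 ≈ 3.7696

3.77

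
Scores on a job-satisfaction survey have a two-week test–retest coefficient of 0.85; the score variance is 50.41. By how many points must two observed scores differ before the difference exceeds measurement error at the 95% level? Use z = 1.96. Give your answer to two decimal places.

SD = √50.41 ≃ 7.10000
SEM = 7.10000 · √(1 − 0.85000) = 7.10000 · √0.15000 ≃ 7.10000 · 0.38730 ≃ 2.74982
SE_diff = √2 · SEM ≃ 3.88883
Smallest detectable difference = 1.96·3.88883 ≃ 7.62211

7.62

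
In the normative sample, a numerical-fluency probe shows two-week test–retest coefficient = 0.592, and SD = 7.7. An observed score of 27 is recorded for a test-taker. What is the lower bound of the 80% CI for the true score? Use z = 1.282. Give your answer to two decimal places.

20.69

SEM = 7.7000*√(1 − 0.5920) ≃ 4.9184
Margin = 1.282 * 4.9184 ≃ 6.3053
Lower bound: 27 − 6.3053 = 20.6947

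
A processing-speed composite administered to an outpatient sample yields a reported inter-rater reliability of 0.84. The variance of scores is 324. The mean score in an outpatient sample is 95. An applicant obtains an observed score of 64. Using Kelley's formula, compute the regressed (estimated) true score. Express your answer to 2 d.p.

T̂ = 0.840(64) + 0.160(95) ≈ 68.960

68.96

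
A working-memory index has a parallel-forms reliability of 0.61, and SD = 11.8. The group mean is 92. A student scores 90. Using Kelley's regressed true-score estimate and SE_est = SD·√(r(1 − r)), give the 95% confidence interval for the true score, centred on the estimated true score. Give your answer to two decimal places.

T̂ = r·X + (1 − r)·M = 0.610·90 + 0.390·92 = 54.900 + 35.880 ≈ 90.780
SE_est = 11.800·√[r(1 − r)] ≈ 5.755
CI = 90.780 ± 1.96 · 5.755 → [79.499, 102.061]

[79.50, 102.06]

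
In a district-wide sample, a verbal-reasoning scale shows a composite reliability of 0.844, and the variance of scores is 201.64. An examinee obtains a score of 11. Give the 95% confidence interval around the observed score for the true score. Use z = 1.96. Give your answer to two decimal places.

[0.01, 21.99]

σ = 201.64^(1/2) = 14.20000
SEM = 14.20000·√(1 − 0.84400) ≃ 5.60855
Half-width = 1.96·5.60855 ≃ 10.99276
Interval: (0.00724, 21.99276)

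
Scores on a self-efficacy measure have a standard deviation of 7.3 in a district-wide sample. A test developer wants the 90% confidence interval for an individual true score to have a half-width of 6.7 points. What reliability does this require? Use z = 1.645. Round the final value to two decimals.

Required SEM = 6.7 / 1.645 ≈ 4.0729
Required reliability = 1 − (SEM/SD)² = 1 − 0.3113 ≈ 0.6887

0.69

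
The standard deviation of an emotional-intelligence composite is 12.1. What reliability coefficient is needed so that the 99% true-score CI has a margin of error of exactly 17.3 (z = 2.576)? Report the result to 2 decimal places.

0.69

SEM needed = half-width / z = 17.3/2.576 ≃ 6.716
r = 1 − (SEM / SD)² = 1 − (6.716 / 12.1)² ≃ 1 − 0.308 ≃ 0.692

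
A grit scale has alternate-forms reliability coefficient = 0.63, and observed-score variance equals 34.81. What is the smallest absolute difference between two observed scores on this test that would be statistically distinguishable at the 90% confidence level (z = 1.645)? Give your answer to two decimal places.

8.35

SD = √34.81 ≈ 5.900
SEM = 5.900 * √(1 − 0.630) = 5.900 * √0.370 ≈ 5.900 * 0.608 ≈ 3.589
SE_diff = √2 * SEM ≈ 5.075
Minimum reliable difference = 1.645 * SE_diff ≈ 1.645 * 5.075 ≈ 8.349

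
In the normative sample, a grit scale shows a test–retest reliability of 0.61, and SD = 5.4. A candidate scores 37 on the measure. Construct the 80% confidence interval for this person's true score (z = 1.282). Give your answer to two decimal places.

[32.68, 41.32]

The standard error of measurement is 5.40000×√(1 − 0.61000) ≈ 5.40000×0.62450 ≈ 3.37230.
Margin = 1.282 × 3.37230 ≈ 4.32329
CI = 37 ± 4.32329 → [32.67671, 41.32329]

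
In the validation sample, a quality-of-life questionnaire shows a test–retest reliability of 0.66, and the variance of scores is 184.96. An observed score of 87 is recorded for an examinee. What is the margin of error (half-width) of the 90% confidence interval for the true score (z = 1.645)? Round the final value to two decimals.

SD = √184.96 ≈ 13.60000
SEM = 13.60000 * √(1 − 0.66000) = 13.60000 * √0.34000 ≈ 13.60000 * 0.58310 ≈ 7.93009
1.645 * SEM ≈ 13.04501

13.05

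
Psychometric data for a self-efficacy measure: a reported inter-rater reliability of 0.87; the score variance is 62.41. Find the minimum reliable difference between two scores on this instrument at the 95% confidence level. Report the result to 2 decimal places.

SD = √62.41 = 7.900
The standard error of measurement is 7.900*√(1 − 0.870) ≃ 7.900*0.361 ≃ 2.848.
SE_diff = SEM * √2 ≃ 2.848 * 1.414 ≃ 4.028
Smallest detectable difference = 1.96*4.028 ≃ 7.895

7.90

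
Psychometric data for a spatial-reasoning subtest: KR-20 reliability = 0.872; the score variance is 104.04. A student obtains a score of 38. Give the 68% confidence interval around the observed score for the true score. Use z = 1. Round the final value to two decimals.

σ = 104.04^(1/2) = 10.2000
SEM = 10.2000·√(1 − 0.8720) ≈ 3.6493
Half-width = 1·3.6493 ≈ 3.6493
68% CI: 38 ± 3.6493 = [34.3507, 41.6493]

[34.35, 41.65]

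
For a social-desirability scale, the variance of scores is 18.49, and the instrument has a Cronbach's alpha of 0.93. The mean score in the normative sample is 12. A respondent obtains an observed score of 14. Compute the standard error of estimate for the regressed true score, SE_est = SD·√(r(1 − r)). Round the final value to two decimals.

SD = √18.49 = 4.300
SE_est = SD × √(r(1 − r)) = 4.300 × √0.065 ≃ 4.300 × 0.255 ≃ 1.097

1.10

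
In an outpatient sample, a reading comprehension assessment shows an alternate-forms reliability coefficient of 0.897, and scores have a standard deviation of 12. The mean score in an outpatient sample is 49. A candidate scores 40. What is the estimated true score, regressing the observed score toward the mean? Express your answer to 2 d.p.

T̂ = 0.8970(40) + 0.1030(49) ≈ 40.9270

40.93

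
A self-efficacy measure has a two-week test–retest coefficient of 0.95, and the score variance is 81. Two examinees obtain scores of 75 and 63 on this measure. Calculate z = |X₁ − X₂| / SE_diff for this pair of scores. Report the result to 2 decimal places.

4.22

SD = √81 ≈ 9.000
The standard error of measurement is 9.000×√(1 − 0.950) ≈ 9.000×0.224 ≈ 2.012.
Standard error of the difference = 2.012·√2 ≈ 2.846
z = |75 − 63| / 2.846 = 12 / 2.846 ≈ 4.216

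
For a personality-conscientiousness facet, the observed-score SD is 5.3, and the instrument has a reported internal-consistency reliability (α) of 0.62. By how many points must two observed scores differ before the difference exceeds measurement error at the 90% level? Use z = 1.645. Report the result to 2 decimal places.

SEM = 5.300 · √(1 − 0.620) = 5.300 · √0.380 ≃ 5.300 · 0.616 ≃ 3.267
SE_diff = √2 · SEM ≃ 4.620
Minimum reliable difference = 1.645 · SE_diff ≃ 1.645 · 4.620 ≃ 7.601

7.60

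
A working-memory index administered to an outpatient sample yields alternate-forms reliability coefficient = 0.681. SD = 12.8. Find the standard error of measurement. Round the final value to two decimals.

7.23

SEM = 12.80000 * √(1 − 0.68100) = 12.80000 * √0.31900 ≃ 12.80000 * 0.56480 ≃ 7.22945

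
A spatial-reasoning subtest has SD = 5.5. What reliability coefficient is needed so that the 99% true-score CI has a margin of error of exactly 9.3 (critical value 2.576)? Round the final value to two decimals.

0.57

SEM needed = half-width / z = 9.3/2.576 ≃ 3.6102
Required reliability = 1 − (SEM/SD)² = 1 − 0.4309 ≃ 0.5691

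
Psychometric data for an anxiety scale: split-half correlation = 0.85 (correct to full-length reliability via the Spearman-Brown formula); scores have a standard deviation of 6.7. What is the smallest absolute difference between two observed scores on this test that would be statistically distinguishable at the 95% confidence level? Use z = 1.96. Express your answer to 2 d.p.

Full-length reliability (Spearman-Brown) = 2(0.85)/(1+0.85) ≈ 0.9189
SEM = 6.7000×√(1 − 0.9189) ≈ 1.9078
SE_diff = SEM × √2 ≈ 1.9078 × 1.4142 ≈ 2.6980
Minimum reliable difference = 1.96 × SE_diff ≈ 1.96 × 2.6980 ≈ 5.2882

5.29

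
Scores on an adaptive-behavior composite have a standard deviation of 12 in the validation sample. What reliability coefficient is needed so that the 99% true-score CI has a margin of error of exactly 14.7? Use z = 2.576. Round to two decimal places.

SEM needed = half-width / z = 14.7/2.576 ≃ 5.707
r = 1 − (5.707/12)² ≃ 1 − 0.226 ≃ 0.774

0.77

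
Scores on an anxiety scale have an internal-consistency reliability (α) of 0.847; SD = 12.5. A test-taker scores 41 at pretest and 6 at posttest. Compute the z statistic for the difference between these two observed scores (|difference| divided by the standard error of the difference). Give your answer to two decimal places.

5.06

The standard error of measurement is 12.500·√(1 − 0.847) ≈ 12.500·0.391 ≈ 4.889.
SE_diff = √2 · SEM ≈ 6.915
z = |41 − 6| / 6.915 = 35 / 6.915 ≈ 5.062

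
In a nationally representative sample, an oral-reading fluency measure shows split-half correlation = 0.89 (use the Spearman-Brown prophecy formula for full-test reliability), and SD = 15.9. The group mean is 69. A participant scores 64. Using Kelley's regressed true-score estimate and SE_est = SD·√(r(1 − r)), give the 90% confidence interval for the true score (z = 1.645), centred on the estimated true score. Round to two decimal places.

Spearman-Brown: r = 2(0.89) / (1 + 0.89) = 1.7800 / 1.8900 ≈ 0.9418
T̂ = r·X + (1 − r)·M = 0.9418*64 + 0.0582*69 ≈ 60.2751 + 4.0159 ≈ 64.2910
SE_est = SD * √(r(1 − r)) = 15.9000 * √0.0548 ≈ 15.9000 * 0.2341 ≈ 3.7226
90% CI: 64.2910 ± 6.1236 ≈ (58.1674, 70.4146)

[58.17, 70.41]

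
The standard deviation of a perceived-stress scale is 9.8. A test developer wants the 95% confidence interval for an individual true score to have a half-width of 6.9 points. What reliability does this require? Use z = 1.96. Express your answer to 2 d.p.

0.87

SEM needed = half-width / z = 6.9/1.96 ≈ 3.520
r = 1 − (3.520/9.8)² ≈ 1 − 0.129 ≈ 0.871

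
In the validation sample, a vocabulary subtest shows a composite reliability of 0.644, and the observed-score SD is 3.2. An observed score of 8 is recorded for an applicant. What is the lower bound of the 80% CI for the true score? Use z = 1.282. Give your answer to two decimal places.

SEM = 3.200·√(1 − 0.644) ≈ 1.909
1.282 · SEM ≈ 2.448
Lower bound: 8 − 2.448 = 5.552

5.55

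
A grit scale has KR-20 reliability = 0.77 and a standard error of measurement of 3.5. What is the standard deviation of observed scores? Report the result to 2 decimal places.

σ = SEM·(1 − r)^(−1/2) ≈ 3.5·2.085 ≈ 7.298

7.30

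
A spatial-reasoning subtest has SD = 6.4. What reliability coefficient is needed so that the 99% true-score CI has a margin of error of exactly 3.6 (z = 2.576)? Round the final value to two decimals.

SEM needed = half-width / z = 3.6/2.576 ≈ 1.39752
r = 1 − (SEM / SD)² = 1 − (1.39752 / 6.4)² ≈ 1 − 0.04768 ≈ 0.95232

0.95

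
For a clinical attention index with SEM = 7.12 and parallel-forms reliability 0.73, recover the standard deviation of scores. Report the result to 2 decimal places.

13.70

σ = SEM·(1 − r)^(−1/2) ≃ 7.12×1.92450 ≃ 13.70245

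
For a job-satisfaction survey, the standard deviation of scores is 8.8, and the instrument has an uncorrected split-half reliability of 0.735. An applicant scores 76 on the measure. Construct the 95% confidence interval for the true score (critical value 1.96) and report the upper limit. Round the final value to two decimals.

Full-length reliability (Spearman-Brown) = 2(0.735)/(1+0.735) ≃ 0.8473
SEM = 8.8000 * √(1 − 0.8473) = 8.8000 * √0.1527 ≃ 8.8000 * 0.3908 ≃ 3.4392
1.96 * SEM ≃ 6.7408
Upper bound: 76 + 6.7408 = 82.7408

82.74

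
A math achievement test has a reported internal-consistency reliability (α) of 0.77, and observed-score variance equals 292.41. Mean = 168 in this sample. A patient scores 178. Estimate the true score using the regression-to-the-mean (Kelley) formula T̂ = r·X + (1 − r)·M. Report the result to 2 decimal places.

175.70

T̂ = 0.770(178) + 0.230(168) ≈ 175.700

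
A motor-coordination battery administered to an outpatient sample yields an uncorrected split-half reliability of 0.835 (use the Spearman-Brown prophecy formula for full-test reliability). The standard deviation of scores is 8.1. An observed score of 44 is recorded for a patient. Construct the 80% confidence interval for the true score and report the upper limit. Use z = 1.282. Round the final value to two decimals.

47.11

Full-length reliability (Spearman-Brown) = 2(0.835)/(1+0.835) ≈ 0.910
SEM = 8.100 * √(1 − 0.910) = 8.100 * √0.090 ≈ 8.100 * 0.300 ≈ 2.429
Margin = 1.282 * 2.429 ≈ 3.114
Upper limit = 44 + 3.114 ≈ 47.114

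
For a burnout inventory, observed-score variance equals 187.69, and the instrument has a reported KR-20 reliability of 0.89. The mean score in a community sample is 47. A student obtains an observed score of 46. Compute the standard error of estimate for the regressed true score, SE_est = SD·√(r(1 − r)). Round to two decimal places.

4.29

σ = 187.69^(1/2) = 13.70000
SE_est = SD × √(r(1 − r)) = 13.70000 × √0.09790 ≈ 13.70000 × 0.31289 ≈ 4.28659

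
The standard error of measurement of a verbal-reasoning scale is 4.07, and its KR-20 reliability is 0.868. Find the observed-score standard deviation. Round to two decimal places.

11.20

SD = SEM / √(1 − r) = 4.07 / √0.132 ≈ 4.07 / 0.363 ≈ 11.202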